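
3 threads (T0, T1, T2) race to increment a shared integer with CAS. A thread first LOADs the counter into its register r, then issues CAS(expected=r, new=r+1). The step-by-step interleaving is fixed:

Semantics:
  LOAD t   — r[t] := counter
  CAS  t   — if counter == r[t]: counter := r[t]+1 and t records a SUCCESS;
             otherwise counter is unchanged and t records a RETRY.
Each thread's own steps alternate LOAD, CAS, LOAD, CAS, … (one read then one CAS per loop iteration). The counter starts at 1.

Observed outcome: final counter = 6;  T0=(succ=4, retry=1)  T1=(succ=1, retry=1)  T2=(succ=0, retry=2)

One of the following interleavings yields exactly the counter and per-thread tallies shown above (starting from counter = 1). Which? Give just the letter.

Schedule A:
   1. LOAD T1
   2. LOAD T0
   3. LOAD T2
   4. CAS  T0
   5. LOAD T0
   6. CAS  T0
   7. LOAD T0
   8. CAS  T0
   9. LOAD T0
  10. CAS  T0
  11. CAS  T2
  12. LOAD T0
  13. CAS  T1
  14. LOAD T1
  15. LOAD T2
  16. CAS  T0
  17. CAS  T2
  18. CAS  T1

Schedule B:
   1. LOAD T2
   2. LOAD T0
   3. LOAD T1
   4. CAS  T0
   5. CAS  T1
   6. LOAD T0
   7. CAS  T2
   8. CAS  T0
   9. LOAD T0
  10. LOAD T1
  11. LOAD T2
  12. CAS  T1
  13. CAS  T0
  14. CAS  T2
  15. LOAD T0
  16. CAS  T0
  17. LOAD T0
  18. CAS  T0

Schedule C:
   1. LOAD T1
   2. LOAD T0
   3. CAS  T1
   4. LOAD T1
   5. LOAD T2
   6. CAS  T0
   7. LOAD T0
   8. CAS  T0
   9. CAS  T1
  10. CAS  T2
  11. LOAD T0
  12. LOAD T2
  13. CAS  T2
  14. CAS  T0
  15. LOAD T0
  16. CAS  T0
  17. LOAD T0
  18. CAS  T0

Simulating candidate B:
1. LOAD T2 → mem=1 r[T2]=1 [LOAD]
2. LOAD T0 → mem=1 r[T0]=1 [LOAD]
3. LOAD T1 → mem=1 r[T1]=1 [LOAD]
4. CAS T0 → mem=2 r[T0]=1 [OK]
5. CAS T1 → mem=2 r[T1]=1 [RETRY]
6. LOAD T0 → mem=2 r[T0]=2 [LOAD]
7. CAS T2 → mem=2 r[T2]=1 [RETRY]
8. CAS T0 → mem=3 r[T0]=2 [OK]
9. LOAD T0 → mem=3 r[T0]=3 [LOAD]
10. LOAD T1 → mem=3 r[T1]=3 [LOAD]
11. LOAD T2 → mem=3 r[T2]=3 [LOAD]
12. CAS T1 → mem=4 r[T1]=3 [OK]
13. CAS T0 → mem=4 r[T0]=3 [RETRY]
14. CAS T2 → mem=4 r[T2]=3 [RETRY]
15. LOAD T0 → mem=4 r[T0]=4 [LOAD]
16. CAS T0 → mem=5 r[T0]=4 [OK]
17. LOAD T0 → mem=5 r[T0]=5 [LOAD]
18. CAS T0 → mem=6 r[T0]=5 [OK]

B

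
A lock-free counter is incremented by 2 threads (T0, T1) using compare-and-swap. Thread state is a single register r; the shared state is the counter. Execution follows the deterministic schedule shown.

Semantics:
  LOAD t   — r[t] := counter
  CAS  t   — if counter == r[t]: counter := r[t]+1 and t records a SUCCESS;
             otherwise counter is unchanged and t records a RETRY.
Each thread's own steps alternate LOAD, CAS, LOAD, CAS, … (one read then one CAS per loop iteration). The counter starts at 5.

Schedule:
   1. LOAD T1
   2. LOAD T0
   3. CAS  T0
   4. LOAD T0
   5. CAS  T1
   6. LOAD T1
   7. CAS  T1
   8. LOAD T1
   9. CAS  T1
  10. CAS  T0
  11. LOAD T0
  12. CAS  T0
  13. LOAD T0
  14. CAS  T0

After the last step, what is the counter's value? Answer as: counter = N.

counter = 10

T1 LOAD — after: cnt=5, r=5 — load
T0 LOAD — after: cnt=5, r=5 — load
T0 CAS — after: cnt=6, r=5 — ok
T0 LOAD — after: cnt=6, r=6 — load
T1 CAS — after: cnt=6, r=5 — retry
T1 LOAD — after: cnt=6, r=6 — load
T1 CAS — after: cnt=7, r=6 — ok
T1 LOAD — after: cnt=7, r=7 — load
T1 CAS — after: cnt=8, r=7 — ok
T0 CAS — after: cnt=8, r=6 — retry
T0 LOAD — after: cnt=8, r=8 — load
T0 CAS — after: cnt=9, r=8 — ok
T0 LOAD — after: cnt=9, r=9 — load
T0 CAS — after: cnt=10, r=9 — ok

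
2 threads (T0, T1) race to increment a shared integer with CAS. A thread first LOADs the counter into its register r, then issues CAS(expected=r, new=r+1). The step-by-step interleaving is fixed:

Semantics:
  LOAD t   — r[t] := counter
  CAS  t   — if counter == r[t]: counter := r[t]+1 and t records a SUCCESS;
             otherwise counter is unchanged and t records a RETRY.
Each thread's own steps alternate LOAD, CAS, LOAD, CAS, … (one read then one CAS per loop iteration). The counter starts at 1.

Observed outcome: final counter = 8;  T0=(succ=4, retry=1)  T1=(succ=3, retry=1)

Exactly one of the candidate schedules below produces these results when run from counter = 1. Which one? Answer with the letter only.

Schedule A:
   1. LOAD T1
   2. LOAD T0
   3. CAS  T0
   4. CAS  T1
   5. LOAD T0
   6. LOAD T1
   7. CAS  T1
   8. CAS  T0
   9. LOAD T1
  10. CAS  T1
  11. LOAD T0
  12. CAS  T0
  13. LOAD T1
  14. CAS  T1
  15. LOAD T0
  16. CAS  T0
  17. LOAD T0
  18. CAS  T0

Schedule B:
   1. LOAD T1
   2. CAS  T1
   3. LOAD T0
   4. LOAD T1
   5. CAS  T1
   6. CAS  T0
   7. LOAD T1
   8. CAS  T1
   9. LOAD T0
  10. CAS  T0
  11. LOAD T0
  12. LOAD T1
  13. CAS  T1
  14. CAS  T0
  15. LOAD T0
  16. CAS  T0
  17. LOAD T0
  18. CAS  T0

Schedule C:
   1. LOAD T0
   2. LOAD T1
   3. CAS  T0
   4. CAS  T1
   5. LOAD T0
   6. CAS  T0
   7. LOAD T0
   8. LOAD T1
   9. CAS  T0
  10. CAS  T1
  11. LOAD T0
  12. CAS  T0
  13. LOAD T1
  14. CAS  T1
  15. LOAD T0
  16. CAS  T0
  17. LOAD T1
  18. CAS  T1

A

Tracing schedule A:
T1 LOAD — after: cnt=1, r=1 — load
T0 LOAD — after: cnt=1, r=1 — load
T0 CAS — after: cnt=2, r=1 — ok
T1 CAS — after: cnt=2, r=1 — retry
T0 LOAD — after: cnt=2, r=2 — load
T1 LOAD — after: cnt=2, r=2 — load
T1 CAS — after: cnt=3, r=2 — ok
T0 CAS — after: cnt=3, r=2 — retry
T1 LOAD — after: cnt=3, r=3 — load
T1 CAS — after: cnt=4, r=3 — ok
T0 LOAD — after: cnt=4, r=4 — load
T0 CAS — after: cnt=5, r=4 — ok
T1 LOAD — after: cnt=5, r=5 — load
T1 CAS — after: cnt=6, r=5 — ok
T0 LOAD — after: cnt=6, r=6 — load
T0 CAS — after: cnt=7, r=6 — ok
T0 LOAD — after: cnt=7, r=7 — load
T0 CAS — after: cnt=8, r=7 — ok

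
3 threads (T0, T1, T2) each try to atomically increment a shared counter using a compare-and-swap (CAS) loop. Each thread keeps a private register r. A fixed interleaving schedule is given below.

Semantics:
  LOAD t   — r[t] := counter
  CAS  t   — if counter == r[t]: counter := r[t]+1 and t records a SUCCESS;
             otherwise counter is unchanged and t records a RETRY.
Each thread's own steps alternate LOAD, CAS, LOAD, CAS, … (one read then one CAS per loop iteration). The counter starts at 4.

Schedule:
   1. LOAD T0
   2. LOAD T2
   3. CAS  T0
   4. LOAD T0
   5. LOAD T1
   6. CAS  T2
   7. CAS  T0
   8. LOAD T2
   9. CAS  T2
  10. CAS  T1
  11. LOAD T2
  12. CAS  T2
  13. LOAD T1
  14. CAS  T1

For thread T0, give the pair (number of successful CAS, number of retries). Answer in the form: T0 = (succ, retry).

1. LOAD T0 → mem=4 r[T0]=4 [LOAD]
2. LOAD T2 → mem=4 r[T2]=4 [LOAD]
3. CAS T0 → mem=5 r[T0]=4 [OK]
4. LOAD T0 → mem=5 r[T0]=5 [LOAD]
5. LOAD T1 → mem=5 r[T1]=5 [LOAD]
6. CAS T2 → mem=5 r[T2]=4 [RETRY]
7. CAS T0 → mem=6 r[T0]=5 [OK]
8. LOAD T2 → mem=6 r[T2]=6 [LOAD]
9. CAS T2 → mem=7 r[T2]=6 [OK]
10. CAS T1 → mem=7 r[T1]=5 [RETRY]
11. LOAD T2 → mem=7 r[T2]=7 [LOAD]
12. CAS T2 → mem=8 r[T2]=7 [OK]
13. LOAD T1 → mem=8 r[T1]=8 [LOAD]
14. CAS T1 → mem=9 r[T1]=8 [OK]

T0 = (2, 0)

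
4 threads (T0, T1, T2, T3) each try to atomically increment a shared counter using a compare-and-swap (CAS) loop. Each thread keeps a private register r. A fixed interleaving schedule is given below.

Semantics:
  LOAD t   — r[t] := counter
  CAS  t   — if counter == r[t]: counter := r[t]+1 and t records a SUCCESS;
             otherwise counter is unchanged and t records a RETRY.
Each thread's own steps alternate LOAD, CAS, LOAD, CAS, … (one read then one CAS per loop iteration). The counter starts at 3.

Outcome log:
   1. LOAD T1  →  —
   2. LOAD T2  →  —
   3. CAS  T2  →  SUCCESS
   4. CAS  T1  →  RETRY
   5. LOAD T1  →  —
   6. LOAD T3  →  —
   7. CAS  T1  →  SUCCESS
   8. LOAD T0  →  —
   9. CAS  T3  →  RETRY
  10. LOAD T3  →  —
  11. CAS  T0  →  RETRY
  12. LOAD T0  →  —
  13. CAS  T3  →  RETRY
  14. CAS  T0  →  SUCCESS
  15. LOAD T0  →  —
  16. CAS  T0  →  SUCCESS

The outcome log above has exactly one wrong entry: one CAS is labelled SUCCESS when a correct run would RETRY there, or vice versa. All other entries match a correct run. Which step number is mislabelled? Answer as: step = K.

Reference trace:
1. LOAD T1 → mem=3 r[T1]=3 [LOAD]
2. LOAD T2 → mem=3 r[T2]=3 [LOAD]
3. CAS T2 → mem=4 r[T2]=3 [OK]
4. CAS T1 → mem=4 r[T1]=3 [RETRY]
5. LOAD T1 → mem=4 r[T1]=4 [LOAD]
6. LOAD T3 → mem=4 r[T3]=4 [LOAD]
7. CAS T1 → mem=5 r[T1]=4 [OK]
8. LOAD T0 → mem=5 r[T0]=5 [LOAD]
9. CAS T3 → mem=5 r[T3]=4 [RETRY]
10. LOAD T3 → mem=5 r[T3]=5 [LOAD]
11. CAS T0 → mem=6 r[T0]=5 [OK]
12. LOAD T0 → mem=6 r[T0]=6 [LOAD]
13. CAS T3 → mem=6 r[T3]=5 [RETRY]
14. CAS T0 → mem=7 r[T0]=6 [OK]
15. LOAD T0 → mem=7 r[T0]=7 [LOAD]
16. CAS T0 → mem=8 r[T0]=7 [OK]
Flip is step 11.

step = 11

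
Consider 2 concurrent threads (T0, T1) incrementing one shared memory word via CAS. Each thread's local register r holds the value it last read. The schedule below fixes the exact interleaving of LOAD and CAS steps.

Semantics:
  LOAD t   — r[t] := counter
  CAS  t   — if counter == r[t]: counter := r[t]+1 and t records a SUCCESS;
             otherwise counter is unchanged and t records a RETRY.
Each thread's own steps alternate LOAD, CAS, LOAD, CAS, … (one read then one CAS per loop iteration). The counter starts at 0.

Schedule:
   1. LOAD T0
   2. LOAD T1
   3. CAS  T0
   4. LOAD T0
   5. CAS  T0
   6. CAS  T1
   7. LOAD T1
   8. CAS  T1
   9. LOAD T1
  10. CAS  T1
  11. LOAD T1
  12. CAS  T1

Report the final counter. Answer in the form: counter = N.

counter = 5

1. LOAD T0 → mem=0 r[T0]=0 [LOAD]
2. LOAD T1 → mem=0 r[T1]=0 [LOAD]
3. CAS T0 → mem=1 r[T0]=0 [OK]
4. LOAD T0 → mem=1 r[T0]=1 [LOAD]
5. CAS T0 → mem=2 r[T0]=1 [OK]
6. CAS T1 → mem=2 r[T1]=0 [RETRY]
7. LOAD T1 → mem=2 r[T1]=2 [LOAD]
8. CAS T1 → mem=3 r[T1]=2 [OK]
9. LOAD T1 → mem=3 r[T1]=3 [LOAD]
10. CAS T1 → mem=4 r[T1]=3 [OK]
11. LOAD T1 → mem=4 r[T1]=4 [LOAD]
12. CAS T1 → mem=5 r[T1]=4 [OK]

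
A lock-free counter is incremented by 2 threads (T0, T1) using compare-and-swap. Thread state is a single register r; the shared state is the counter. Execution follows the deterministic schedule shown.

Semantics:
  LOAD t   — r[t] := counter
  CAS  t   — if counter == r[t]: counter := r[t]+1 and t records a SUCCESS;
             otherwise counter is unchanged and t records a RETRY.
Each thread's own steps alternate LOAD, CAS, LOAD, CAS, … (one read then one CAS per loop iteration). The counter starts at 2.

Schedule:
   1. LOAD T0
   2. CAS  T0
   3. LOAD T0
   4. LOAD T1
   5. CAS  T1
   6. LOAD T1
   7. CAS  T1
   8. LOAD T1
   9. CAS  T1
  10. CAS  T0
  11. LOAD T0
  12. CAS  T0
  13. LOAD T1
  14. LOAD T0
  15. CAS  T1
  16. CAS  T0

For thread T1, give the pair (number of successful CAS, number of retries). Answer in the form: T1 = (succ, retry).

   1) LOAD T0:  M=2  r_T0=2
   2) CAS  T0:  M=3  r_T0=2 ✓
   3) LOAD T0:  M=3  r_T0=3
   4) LOAD T1:  M=3  r_T1=3
   5) CAS  T1:  M=4  r_T1=3 ✓
   6) LOAD T1:  M=4  r_T1=4
   7) CAS  T1:  M=5  r_T1=4 ✓
   8) LOAD T1:  M=5  r_T1=5
   9) CAS  T1:  M=6  r_T1=5 ✓
  10) CAS  T0:  M=6  r_T0=3 ✗
  11) LOAD T0:  M=6  r_T0=6
  12) CAS  T0:  M=7  r_T0=6 ✓
  13) LOAD T1:  M=7  r_T1=7
  14) LOAD T0:  M=7  r_T0=7
  15) CAS  T1:  M=8  r_T1=7 ✓
  16) CAS  T0:  M=8  r_T0=7 ✗

T1 = (4, 0)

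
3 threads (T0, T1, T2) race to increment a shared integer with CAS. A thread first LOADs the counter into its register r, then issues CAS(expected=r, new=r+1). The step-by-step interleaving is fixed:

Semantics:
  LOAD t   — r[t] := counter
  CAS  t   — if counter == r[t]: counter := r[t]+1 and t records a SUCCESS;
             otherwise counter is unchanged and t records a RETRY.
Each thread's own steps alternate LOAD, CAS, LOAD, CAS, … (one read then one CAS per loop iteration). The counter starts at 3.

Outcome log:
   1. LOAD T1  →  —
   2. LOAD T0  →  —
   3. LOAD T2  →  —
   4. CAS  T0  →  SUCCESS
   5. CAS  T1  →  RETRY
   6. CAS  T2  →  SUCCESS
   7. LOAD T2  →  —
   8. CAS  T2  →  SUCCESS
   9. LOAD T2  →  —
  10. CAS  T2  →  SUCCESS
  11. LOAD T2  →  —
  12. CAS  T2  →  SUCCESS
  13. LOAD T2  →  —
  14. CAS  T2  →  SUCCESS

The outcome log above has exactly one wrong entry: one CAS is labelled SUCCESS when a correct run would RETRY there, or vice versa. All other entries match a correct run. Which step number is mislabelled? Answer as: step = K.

step = 6

Correct run:
1. LOAD T1 → mem=3 r[T1]=3 [LOAD]
2. LOAD T0 → mem=3 r[T0]=3 [LOAD]
3. LOAD T2 → mem=3 r[T2]=3 [LOAD]
4. CAS T0 → mem=4 r[T0]=3 [OK]
5. CAS T1 → mem=4 r[T1]=3 [RETRY]
6. CAS T2 → mem=4 r[T2]=3 [RETRY]
7. LOAD T2 → mem=4 r[T2]=4 [LOAD]
8. CAS T2 → mem=5 r[T2]=4 [OK]
9. LOAD T2 → mem=5 r[T2]=5 [LOAD]
10. CAS T2 → mem=6 r[T2]=5 [OK]
11. LOAD T2 → mem=6 r[T2]=6 [LOAD]
12. CAS T2 → mem=7 r[T2]=6 [OK]
13. LOAD T2 → mem=7 r[T2]=7 [LOAD]
14. CAS T2 → mem=8 r[T2]=7 [OK]
Flip is step 6.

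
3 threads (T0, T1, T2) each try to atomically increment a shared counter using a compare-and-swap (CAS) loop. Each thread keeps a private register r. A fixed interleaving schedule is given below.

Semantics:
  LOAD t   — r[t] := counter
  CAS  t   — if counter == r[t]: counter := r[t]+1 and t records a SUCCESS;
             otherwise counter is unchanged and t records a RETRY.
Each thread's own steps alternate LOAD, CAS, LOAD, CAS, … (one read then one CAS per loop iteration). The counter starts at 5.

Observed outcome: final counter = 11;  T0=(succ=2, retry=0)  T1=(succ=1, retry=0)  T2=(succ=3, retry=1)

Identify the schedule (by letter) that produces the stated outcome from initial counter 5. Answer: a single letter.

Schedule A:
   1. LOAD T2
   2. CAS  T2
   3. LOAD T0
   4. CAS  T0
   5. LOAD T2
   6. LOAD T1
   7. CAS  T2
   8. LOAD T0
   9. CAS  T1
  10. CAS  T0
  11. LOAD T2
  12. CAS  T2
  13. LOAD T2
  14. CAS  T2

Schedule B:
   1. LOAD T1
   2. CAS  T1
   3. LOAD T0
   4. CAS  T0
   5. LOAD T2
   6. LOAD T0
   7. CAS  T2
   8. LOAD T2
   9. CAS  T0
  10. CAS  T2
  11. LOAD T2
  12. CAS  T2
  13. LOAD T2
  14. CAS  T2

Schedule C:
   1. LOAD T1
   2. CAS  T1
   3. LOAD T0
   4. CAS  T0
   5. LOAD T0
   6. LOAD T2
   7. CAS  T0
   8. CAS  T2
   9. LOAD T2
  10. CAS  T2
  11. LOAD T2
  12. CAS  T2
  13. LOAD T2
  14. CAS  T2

C

Run C:
   1) LOAD T1:  M=5  r_T1=5
   2) CAS  T1:  M=6  r_T1=5 ✓
   3) LOAD T0:  M=6  r_T0=6
   4) CAS  T0:  M=7  r_T0=6 ✓
   5) LOAD T0:  M=7  r_T0=7
   6) LOAD T2:  M=7  r_T2=7
   7) CAS  T0:  M=8  r_T0=7 ✓
   8) CAS  T2:  M=8  r_T2=7 ✗
   9) LOAD T2:  M=8  r_T2=8
  10) CAS  T2:  M=9  r_T2=8 ✓
  11) LOAD T2:  M=9  r_T2=9
  12) CAS  T2:  M=10  r_T2=9 ✓
  13) LOAD T2:  M=10  r_T2=10
  14) CAS  T2:  M=11  r_T2=10 ✓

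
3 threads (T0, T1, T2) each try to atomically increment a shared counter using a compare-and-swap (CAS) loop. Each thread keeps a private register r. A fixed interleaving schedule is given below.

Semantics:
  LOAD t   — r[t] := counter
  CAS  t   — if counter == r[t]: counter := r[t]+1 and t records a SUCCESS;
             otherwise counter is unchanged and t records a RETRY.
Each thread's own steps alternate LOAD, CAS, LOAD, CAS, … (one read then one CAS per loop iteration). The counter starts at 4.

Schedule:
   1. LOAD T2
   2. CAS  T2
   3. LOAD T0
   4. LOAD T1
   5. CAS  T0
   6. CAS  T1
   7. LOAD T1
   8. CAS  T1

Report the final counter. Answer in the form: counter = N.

counter = 7

   1) LOAD T2:  M=4  r_T2=4
   2) CAS  T2:  M=5  r_T2=4 ✓
   3) LOAD T0:  M=5  r_T0=5
   4) LOAD T1:  M=5  r_T1=5
   5) CAS  T0:  M=6  r_T0=5 ✓
   6) CAS  T1:  M=6  r_T1=5 ✗
   7) LOAD T1:  M=6  r_T1=6
   8) CAS  T1:  M=7  r_T1=6 ✓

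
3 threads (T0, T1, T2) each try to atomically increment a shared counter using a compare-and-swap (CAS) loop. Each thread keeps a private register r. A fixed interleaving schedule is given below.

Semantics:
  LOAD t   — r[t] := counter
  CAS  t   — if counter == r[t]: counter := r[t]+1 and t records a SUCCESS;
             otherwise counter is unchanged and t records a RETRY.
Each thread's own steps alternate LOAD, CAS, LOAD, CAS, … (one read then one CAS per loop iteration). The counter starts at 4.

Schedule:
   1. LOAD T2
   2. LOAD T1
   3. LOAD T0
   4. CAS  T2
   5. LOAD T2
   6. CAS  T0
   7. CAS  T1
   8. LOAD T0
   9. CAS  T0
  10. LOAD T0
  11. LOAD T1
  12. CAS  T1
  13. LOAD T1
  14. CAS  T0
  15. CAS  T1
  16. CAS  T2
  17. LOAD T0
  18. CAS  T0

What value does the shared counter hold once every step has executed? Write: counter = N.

#1 T2 reads 4
#2 T1 reads 4
#3 T0 reads 4
#4 T2 CAS(4→5) writes; counter now 5
#5 T2 reads 5
#6 T0 CAS(4→5) fails; counter now 5
#7 T1 CAS(4→5) fails; counter now 5
#8 T0 reads 5
#9 T0 CAS(5→6) writes; counter now 6
#10 T0 reads 6
#11 T1 reads 6
#12 T1 CAS(6→7) writes; counter now 7
#13 T1 reads 7
#14 T0 CAS(6→7) fails; counter now 7
#15 T1 CAS(7→8) writes; counter now 8
#16 T2 CAS(5→6) fails; counter now 8
#17 T0 reads 8
#18 T0 CAS(8→9) writes; counter now 9

counter = 9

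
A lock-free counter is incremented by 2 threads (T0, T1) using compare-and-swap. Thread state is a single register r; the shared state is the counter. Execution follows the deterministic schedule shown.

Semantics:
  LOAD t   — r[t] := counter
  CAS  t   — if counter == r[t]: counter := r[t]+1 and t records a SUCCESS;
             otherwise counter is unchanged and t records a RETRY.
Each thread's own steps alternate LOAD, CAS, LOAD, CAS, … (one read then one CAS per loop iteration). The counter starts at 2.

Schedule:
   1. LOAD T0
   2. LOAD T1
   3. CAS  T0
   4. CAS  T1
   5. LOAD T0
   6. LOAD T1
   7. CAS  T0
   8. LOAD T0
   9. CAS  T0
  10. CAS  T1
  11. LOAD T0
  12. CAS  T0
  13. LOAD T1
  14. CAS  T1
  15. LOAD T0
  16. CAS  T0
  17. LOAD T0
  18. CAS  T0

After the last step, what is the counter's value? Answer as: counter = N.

counter = 9

T0 LOAD — after: cnt=2, r=2 — load
T1 LOAD — after: cnt=2, r=2 — load
T0 CAS — after: cnt=3, r=2 — ok
T1 CAS — after: cnt=3, r=2 — retry
T0 LOAD — after: cnt=3, r=3 — load
T1 LOAD — after: cnt=3, r=3 — load
T0 CAS — after: cnt=4, r=3 — ok
T0 LOAD — after: cnt=4, r=4 — load
T0 CAS — after: cnt=5, r=4 — ok
T1 CAS — after: cnt=5, r=3 — retry
T0 LOAD — after: cnt=5, r=5 — load
T0 CAS — after: cnt=6, r=5 — ok
T1 LOAD — after: cnt=6, r=6 — load
T1 CAS — after: cnt=7, r=6 — ok
T0 LOAD — after: cnt=7, r=7 — load
T0 CAS — after: cnt=8, r=7 — ok
T0 LOAD — after: cnt=8, r=8 — load
T0 CAS — after: cnt=9, r=8 — ok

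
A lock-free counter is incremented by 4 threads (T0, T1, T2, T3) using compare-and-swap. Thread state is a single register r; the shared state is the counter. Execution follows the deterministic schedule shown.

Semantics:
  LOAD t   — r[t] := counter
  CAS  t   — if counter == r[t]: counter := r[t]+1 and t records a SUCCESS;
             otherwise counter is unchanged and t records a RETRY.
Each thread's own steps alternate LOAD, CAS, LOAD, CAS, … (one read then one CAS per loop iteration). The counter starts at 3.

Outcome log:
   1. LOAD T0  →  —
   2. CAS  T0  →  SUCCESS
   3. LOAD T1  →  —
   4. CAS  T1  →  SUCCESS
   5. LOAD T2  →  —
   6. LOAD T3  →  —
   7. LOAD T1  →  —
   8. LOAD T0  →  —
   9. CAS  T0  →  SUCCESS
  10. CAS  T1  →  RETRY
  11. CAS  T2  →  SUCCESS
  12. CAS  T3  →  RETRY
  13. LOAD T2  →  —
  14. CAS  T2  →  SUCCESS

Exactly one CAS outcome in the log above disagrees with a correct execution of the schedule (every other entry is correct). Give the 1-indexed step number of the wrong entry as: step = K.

Correct run:
[1] T0.load  rd  (counter 3, T0.r 3)
[2] T0.cas  hit  (counter 4, T0.r 3)
[3] T1.load  rd  (counter 4, T1.r 4)
[4] T1.cas  hit  (counter 5, T1.r 4)
[5] T2.load  rd  (counter 5, T2.r 5)
[6] T3.load  rd  (counter 5, T3.r 5)
[7] T1.load  rd  (counter 5, T1.r 5)
[8] T0.load  rd  (counter 5, T0.r 5)
[9] T0.cas  hit  (counter 6, T0.r 5)
[10] T1.cas  miss  (counter 6, T1.r 5)
[11] T2.cas  miss  (counter 6, T2.r 5)
[12] T3.cas  miss  (counter 6, T3.r 5)
[13] T2.load  rd  (counter 6, T2.r 6)
[14] T2.cas  hit  (counter 7, T2.r 6)
Flip is step 11.

step = 11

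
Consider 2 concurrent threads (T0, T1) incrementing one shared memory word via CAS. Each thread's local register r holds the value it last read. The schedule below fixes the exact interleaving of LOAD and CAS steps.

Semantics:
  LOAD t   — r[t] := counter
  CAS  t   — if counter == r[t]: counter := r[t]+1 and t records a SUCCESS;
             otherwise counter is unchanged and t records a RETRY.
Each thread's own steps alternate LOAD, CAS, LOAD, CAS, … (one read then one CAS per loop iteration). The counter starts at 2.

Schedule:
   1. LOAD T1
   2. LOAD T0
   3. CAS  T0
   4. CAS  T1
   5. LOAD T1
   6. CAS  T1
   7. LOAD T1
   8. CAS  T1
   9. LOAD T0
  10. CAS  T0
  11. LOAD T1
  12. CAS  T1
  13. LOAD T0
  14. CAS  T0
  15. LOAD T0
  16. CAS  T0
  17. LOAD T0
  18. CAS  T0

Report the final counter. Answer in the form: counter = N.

counter = 10

T1 LOAD — after: cnt=2, r=2 — load
T0 LOAD — after: cnt=2, r=2 — load
T0 CAS — after: cnt=3, r=2 — ok
T1 CAS — after: cnt=3, r=2 — retry
T1 LOAD — after: cnt=3, r=3 — load
T1 CAS — after: cnt=4, r=3 — ok
T1 LOAD — after: cnt=4, r=4 — load
T1 CAS — after: cnt=5, r=4 — ok
T0 LOAD — after: cnt=5, r=5 — load
T0 CAS — after: cnt=6, r=5 — ok
T1 LOAD — after: cnt=6, r=6 — load
T1 CAS — after: cnt=7, r=6 — ok
T0 LOAD — after: cnt=7, r=7 — load
T0 CAS — after: cnt=8, r=7 — ok
T0 LOAD — after: cnt=8, r=8 — load
T0 CAS — after: cnt=9, r=8 — ok
T0 LOAD — after: cnt=9, r=9 — load
T0 CAS — after: cnt=10, r=9 — ok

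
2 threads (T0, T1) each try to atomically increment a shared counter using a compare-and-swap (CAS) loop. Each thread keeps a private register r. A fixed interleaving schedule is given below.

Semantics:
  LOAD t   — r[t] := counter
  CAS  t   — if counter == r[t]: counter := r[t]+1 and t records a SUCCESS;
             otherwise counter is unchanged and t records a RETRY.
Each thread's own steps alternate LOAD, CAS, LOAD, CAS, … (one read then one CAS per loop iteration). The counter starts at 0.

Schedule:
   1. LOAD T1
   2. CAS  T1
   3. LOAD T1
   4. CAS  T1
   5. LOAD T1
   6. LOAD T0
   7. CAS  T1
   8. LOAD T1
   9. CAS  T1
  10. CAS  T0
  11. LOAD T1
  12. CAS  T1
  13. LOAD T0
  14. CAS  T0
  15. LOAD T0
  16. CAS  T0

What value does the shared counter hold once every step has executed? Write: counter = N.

counter = 7

#1 T1 reads 0
#2 T1 CAS(0→1) writes; counter now 1
#3 T1 reads 1
#4 T1 CAS(1→2) writes; counter now 2
#5 T1 reads 2
#6 T0 reads 2
#7 T1 CAS(2→3) writes; counter now 3
#8 T1 reads 3
#9 T1 CAS(3→4) writes; counter now 4
#10 T0 CAS(2→3) fails; counter now 4
#11 T1 reads 4
#12 T1 CAS(4→5) writes; counter now 5
#13 T0 reads 5
#14 T0 CAS(5→6) writes; counter now 6
#15 T0 reads 6
#16 T0 CAS(6→7) writes; counter now 7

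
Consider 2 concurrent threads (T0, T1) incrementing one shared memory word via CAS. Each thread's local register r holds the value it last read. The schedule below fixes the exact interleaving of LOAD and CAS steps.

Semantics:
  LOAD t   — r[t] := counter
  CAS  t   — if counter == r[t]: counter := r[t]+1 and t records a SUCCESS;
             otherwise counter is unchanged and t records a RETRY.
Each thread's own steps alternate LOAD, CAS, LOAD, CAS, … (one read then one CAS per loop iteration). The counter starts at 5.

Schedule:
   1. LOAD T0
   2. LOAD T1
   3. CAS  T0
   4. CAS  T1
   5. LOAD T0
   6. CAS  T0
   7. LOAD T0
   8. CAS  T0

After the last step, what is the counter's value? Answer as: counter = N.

counter = 8

1. LOAD T0 → mem=5 r[T0]=5 [LOAD]
2. LOAD T1 → mem=5 r[T1]=5 [LOAD]
3. CAS T0 → mem=6 r[T0]=5 [OK]
4. CAS T1 → mem=6 r[T1]=5 [RETRY]
5. LOAD T0 → mem=6 r[T0]=6 [LOAD]
6. CAS T0 → mem=7 r[T0]=6 [OK]
7. LOAD T0 → mem=7 r[T0]=7 [LOAD]
8. CAS T0 → mem=8 r[T0]=7 [OK]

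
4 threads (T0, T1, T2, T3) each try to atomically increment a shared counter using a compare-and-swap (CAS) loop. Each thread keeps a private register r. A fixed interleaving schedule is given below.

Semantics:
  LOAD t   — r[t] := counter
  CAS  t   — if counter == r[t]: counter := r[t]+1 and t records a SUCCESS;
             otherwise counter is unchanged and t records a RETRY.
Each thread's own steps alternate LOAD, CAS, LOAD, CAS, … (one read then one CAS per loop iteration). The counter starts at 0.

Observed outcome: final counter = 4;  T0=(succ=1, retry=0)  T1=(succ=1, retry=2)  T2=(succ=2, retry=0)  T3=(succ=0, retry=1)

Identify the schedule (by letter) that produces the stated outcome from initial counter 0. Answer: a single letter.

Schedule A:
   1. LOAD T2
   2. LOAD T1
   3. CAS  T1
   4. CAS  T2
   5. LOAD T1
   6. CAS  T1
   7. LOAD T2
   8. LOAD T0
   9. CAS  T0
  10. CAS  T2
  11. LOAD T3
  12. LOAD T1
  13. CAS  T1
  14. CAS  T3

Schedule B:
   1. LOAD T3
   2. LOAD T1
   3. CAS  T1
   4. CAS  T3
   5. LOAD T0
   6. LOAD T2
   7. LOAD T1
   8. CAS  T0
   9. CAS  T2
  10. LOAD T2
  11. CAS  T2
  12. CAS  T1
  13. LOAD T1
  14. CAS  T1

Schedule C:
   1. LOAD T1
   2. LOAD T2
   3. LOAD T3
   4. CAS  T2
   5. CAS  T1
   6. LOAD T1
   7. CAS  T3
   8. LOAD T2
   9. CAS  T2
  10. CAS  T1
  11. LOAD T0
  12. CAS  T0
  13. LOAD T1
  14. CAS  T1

Simulating candidate C:
1. LOAD T1 → mem=0 r[T1]=0 [LOAD]
2. LOAD T2 → mem=0 r[T2]=0 [LOAD]
3. LOAD T3 → mem=0 r[T3]=0 [LOAD]
4. CAS T2 → mem=1 r[T2]=0 [OK]
5. CAS T1 → mem=1 r[T1]=0 [RETRY]
6. LOAD T1 → mem=1 r[T1]=1 [LOAD]
7. CAS T3 → mem=1 r[T3]=0 [RETRY]
8. LOAD T2 → mem=1 r[T2]=1 [LOAD]
9. CAS T2 → mem=2 r[T2]=1 [OK]
10. CAS T1 → mem=2 r[T1]=1 [RETRY]
11. LOAD T0 → mem=2 r[T0]=2 [LOAD]
12. CAS T0 → mem=3 r[T0]=2 [OK]
13. LOAD T1 → mem=3 r[T1]=3 [LOAD]
14. CAS T1 → mem=4 r[T1]=3 [OK]

C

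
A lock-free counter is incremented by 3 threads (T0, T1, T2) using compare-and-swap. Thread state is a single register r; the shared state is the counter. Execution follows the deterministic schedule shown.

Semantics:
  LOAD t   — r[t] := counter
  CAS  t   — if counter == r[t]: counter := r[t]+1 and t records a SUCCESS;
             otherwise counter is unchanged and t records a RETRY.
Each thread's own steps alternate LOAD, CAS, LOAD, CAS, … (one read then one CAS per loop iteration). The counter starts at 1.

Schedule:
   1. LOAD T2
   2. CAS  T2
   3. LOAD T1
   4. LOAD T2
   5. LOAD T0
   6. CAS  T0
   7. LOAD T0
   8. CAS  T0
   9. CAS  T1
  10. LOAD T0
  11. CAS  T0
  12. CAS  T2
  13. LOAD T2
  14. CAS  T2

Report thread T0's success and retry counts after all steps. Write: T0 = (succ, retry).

T0 = (3, 0)

   1) LOAD T2:  M=1  r_T2=1
   2) CAS  T2:  M=2  r_T2=1 ✓
   3) LOAD T1:  M=2  r_T1=2
   4) LOAD T2:  M=2  r_T2=2
   5) LOAD T0:  M=2  r_T0=2
   6) CAS  T0:  M=3  r_T0=2 ✓
   7) LOAD T0:  M=3  r_T0=3
   8) CAS  T0:  M=4  r_T0=3 ✓
   9) CAS  T1:  M=4  r_T1=2 ✗
  10) LOAD T0:  M=4  r_T0=4
  11) CAS  T0:  M=5  r_T0=4 ✓
  12) CAS  T2:  M=5  r_T2=2 ✗
  13) LOAD T2:  M=5  r_T2=5
  14) CAS  T2:  M=6  r_T2=5 ✓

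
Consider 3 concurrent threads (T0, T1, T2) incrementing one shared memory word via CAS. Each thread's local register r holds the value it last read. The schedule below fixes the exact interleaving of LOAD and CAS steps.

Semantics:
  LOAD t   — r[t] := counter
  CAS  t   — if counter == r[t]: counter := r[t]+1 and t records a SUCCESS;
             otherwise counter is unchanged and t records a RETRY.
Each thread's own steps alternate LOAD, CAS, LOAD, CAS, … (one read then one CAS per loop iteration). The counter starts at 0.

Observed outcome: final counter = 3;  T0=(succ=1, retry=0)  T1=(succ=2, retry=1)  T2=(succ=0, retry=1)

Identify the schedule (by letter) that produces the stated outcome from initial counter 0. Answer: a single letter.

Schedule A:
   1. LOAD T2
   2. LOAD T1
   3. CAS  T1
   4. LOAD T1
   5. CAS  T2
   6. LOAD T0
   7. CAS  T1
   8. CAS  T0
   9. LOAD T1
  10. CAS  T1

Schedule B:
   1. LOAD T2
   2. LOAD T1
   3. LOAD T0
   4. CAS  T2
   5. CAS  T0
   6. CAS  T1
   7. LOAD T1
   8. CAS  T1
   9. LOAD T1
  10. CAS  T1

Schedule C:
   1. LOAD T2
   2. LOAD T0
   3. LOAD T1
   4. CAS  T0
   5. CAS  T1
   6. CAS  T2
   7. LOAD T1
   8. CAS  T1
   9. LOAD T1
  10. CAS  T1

Run C:
   1) LOAD T2:  M=0  r_T2=0
   2) LOAD T0:  M=0  r_T0=0
   3) LOAD T1:  M=0  r_T1=0
   4) CAS  T0:  M=1  r_T0=0 ✓
   5) CAS  T1:  M=1  r_T1=0 ✗
   6) CAS  T2:  M=1  r_T2=0 ✗
   7) LOAD T1:  M=1  r_T1=1
   8) CAS  T1:  M=2  r_T1=1 ✓
   9) LOAD T1:  M=2  r_T1=2
  10) CAS  T1:  M=3  r_T1=2 ✓

C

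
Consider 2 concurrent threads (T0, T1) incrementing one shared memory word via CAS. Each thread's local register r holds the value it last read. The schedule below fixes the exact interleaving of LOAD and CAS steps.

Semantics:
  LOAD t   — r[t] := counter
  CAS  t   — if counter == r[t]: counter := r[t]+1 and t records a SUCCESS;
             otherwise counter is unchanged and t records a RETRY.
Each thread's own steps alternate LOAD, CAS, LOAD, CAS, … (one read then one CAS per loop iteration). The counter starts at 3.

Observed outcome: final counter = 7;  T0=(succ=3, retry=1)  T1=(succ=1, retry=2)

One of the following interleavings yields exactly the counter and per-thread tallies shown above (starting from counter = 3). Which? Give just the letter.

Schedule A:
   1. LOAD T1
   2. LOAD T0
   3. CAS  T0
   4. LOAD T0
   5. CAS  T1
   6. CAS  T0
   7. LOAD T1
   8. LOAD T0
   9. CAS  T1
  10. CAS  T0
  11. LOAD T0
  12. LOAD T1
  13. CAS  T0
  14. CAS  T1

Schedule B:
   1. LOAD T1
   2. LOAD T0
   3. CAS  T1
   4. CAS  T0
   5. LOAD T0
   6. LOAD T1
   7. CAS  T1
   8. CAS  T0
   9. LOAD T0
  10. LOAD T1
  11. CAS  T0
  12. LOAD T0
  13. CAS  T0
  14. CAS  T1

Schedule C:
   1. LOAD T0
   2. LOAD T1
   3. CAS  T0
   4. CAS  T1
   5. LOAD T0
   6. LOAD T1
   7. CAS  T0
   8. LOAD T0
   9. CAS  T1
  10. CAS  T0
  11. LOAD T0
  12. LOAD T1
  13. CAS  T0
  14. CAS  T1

Simulating candidate A:
   1) LOAD T1:  M=3  r_T1=3
   2) LOAD T0:  M=3  r_T0=3
   3) CAS  T0:  M=4  r_T0=3 ✓
   4) LOAD T0:  M=4  r_T0=4
   5) CAS  T1:  M=4  r_T1=3 ✗
   6) CAS  T0:  M=5  r_T0=4 ✓
   7) LOAD T1:  M=5  r_T1=5
   8) LOAD T0:  M=5  r_T0=5
   9) CAS  T1:  M=6  r_T1=5 ✓
  10) CAS  T0:  M=6  r_T0=5 ✗
  11) LOAD T0:  M=6  r_T0=6
  12) LOAD T1:  M=6  r_T1=6
  13) CAS  T0:  M=7  r_T0=6 ✓
  14) CAS  T1:  M=7  r_T1=6 ✗

A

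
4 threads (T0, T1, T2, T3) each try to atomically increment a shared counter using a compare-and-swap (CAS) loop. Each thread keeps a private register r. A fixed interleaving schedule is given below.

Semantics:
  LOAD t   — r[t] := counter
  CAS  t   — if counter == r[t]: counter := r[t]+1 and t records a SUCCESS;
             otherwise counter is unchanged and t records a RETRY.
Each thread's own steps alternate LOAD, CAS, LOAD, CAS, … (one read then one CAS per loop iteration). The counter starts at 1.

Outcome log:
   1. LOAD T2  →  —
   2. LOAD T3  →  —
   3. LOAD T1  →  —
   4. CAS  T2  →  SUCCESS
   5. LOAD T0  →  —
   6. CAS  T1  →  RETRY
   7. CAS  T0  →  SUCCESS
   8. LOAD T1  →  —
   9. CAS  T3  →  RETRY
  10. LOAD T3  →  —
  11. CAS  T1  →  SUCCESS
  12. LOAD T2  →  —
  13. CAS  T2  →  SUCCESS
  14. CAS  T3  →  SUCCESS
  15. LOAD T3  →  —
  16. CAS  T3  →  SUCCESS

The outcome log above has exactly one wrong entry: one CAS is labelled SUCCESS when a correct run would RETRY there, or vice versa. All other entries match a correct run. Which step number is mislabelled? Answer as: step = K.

Correct run:
#1 T2 reads 1
#2 T3 reads 1
#3 T1 reads 1
#4 T2 CAS(1→2) writes; counter now 2
#5 T0 reads 2
#6 T1 CAS(1→2) fails; counter now 2
#7 T0 CAS(2→3) writes; counter now 3
#8 T1 reads 3
#9 T3 CAS(1→2) fails; counter now 3
#10 T3 reads 3
#11 T1 CAS(3→4) writes; counter now 4
#12 T2 reads 4
#13 T2 CAS(4→5) writes; counter now 5
#14 T3 CAS(3→4) fails; counter now 5
#15 T3 reads 5
#16 T3 CAS(5→6) writes; counter now 6
Flip is step 14.

step = 14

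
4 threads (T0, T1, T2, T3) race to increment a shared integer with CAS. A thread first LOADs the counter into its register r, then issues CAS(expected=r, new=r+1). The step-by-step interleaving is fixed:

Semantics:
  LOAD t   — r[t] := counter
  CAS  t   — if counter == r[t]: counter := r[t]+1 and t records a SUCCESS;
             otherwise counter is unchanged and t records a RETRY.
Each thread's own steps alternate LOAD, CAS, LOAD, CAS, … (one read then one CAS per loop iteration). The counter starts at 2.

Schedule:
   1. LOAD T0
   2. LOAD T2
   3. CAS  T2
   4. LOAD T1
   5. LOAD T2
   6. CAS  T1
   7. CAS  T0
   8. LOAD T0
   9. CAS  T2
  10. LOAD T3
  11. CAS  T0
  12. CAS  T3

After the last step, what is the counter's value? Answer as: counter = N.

[1] T0.load  rd  (counter 2, T0.r 2)
[2] T2.load  rd  (counter 2, T2.r 2)
[3] T2.cas  hit  (counter 3, T2.r 2)
[4] T1.load  rd  (counter 3, T1.r 3)
[5] T2.load  rd  (counter 3, T2.r 3)
[6] T1.cas  hit  (counter 4, T1.r 3)
[7] T0.cas  miss  (counter 4, T0.r 2)
[8] T0.load  rd  (counter 4, T0.r 4)
[9] T2.cas  miss  (counter 4, T2.r 3)
[10] T3.load  rd  (counter 4, T3.r 4)
[11] T0.cas  hit  (counter 5, T0.r 4)
[12] T3.cas  miss  (counter 5, T3.r 4)

counter = 5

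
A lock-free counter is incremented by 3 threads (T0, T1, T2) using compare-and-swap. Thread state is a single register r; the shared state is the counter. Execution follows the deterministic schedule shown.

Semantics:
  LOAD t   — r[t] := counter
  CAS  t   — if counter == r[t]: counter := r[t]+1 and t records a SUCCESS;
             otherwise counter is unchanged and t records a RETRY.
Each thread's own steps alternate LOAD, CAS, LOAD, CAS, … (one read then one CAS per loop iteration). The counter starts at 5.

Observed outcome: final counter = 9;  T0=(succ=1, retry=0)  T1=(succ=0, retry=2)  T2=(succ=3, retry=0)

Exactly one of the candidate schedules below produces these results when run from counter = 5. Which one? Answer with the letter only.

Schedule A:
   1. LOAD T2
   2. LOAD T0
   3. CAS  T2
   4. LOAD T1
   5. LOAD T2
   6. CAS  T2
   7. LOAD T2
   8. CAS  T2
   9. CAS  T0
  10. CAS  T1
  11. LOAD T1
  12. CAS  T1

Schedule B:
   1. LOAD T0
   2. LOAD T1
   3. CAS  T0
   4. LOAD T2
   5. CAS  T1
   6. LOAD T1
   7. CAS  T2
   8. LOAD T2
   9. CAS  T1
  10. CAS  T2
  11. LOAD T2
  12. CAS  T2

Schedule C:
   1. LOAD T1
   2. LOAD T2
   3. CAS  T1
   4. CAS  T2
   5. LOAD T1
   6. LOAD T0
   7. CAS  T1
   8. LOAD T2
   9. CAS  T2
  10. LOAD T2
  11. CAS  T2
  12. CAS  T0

B

Run B:
   1) LOAD T0:  M=5  r_T0=5
   2) LOAD T1:  M=5  r_T1=5
   3) CAS  T0:  M=6  r_T0=5 ✓
   4) LOAD T2:  M=6  r_T2=6
   5) CAS  T1:  M=6  r_T1=5 ✗
   6) LOAD T1:  M=6  r_T1=6
   7) CAS  T2:  M=7  r_T2=6 ✓
   8) LOAD T2:  M=7  r_T2=7
   9) CAS  T1:  M=7  r_T1=6 ✗
  10) CAS  T2:  M=8  r_T2=7 ✓
  11) LOAD T2:  M=8  r_T2=8
  12) CAS  T2:  M=9  r_T2=8 ✓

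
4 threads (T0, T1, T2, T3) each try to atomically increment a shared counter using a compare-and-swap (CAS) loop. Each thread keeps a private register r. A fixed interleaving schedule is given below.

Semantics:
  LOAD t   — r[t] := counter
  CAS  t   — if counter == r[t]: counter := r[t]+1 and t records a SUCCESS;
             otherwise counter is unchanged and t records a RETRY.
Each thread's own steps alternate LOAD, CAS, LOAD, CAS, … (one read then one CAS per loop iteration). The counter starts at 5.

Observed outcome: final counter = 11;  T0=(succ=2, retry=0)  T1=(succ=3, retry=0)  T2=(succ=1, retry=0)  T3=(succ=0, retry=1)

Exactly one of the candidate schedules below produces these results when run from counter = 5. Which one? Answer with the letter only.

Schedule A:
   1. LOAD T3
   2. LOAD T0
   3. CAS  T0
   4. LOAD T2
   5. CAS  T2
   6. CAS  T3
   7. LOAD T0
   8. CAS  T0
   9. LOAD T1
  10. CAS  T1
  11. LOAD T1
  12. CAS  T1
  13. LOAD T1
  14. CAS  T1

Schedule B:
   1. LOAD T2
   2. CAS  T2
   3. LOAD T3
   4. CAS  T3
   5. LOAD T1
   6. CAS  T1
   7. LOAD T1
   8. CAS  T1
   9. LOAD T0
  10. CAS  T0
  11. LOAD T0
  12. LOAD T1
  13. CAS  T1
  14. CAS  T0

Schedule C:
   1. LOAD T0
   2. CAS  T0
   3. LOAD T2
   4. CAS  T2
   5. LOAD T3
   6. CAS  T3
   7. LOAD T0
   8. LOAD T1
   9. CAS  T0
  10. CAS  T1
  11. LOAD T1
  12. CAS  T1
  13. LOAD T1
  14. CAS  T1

A

Tracing schedule A:
   1) LOAD T3:  M=5  r_T3=5
   2) LOAD T0:  M=5  r_T0=5
   3) CAS  T0:  M=6  r_T0=5 ✓
   4) LOAD T2:  M=6  r_T2=6
   5) CAS  T2:  M=7  r_T2=6 ✓
   6) CAS  T3:  M=7  r_T3=5 ✗
   7) LOAD T0:  M=7  r_T0=7
   8) CAS  T0:  M=8  r_T0=7 ✓
   9) LOAD T1:  M=8  r_T1=8
  10) CAS  T1:  M=9  r_T1=8 ✓
  11) LOAD T1:  M=9  r_T1=9
  12) CAS  T1:  M=10  r_T1=9 ✓
  13) LOAD T1:  M=10  r_T1=10
  14) CAS  T1:  M=11  r_T1=10 ✓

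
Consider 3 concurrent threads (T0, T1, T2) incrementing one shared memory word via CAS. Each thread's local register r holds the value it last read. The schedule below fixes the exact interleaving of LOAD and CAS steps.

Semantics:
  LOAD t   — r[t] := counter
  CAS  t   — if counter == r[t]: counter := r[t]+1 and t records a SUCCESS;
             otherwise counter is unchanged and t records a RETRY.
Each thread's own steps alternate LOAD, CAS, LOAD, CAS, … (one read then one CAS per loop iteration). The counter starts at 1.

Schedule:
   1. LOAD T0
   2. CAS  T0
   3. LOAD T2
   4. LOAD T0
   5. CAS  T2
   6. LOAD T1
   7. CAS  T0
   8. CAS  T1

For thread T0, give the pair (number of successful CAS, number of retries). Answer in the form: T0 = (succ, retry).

T0 = (1, 1)

1. LOAD T0 → mem=1 r[T0]=1 [LOAD]
2. CAS T0 → mem=2 r[T0]=1 [OK]
3. LOAD T2 → mem=2 r[T2]=2 [LOAD]
4. LOAD T0 → mem=2 r[T0]=2 [LOAD]
5. CAS T2 → mem=3 r[T2]=2 [OK]
6. LOAD T1 → mem=3 r[T1]=3 [LOAD]
7. CAS T0 → mem=3 r[T0]=2 [RETRY]
8. CAS T1 → mem=4 r[T1]=3 [OK]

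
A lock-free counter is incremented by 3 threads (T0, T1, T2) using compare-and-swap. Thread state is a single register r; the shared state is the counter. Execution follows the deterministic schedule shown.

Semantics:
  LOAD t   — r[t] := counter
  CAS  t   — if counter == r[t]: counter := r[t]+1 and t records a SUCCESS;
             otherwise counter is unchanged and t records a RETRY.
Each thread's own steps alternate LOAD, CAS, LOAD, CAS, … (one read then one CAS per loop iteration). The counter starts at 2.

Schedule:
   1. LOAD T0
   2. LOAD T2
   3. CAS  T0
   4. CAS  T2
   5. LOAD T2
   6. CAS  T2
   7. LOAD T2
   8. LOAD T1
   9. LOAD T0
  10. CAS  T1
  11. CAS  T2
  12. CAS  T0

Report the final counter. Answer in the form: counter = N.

counter = 5

step 1: T0 LOAD ⇒ load; ctr=2 reg=2
step 2: T2 LOAD ⇒ load; ctr=2 reg=2
step 3: T0 CAS ⇒ ok; ctr=3 reg=2
step 4: T2 CAS ⇒ retry; ctr=3 reg=2
step 5: T2 LOAD ⇒ load; ctr=3 reg=3
step 6: T2 CAS ⇒ ok; ctr=4 reg=3
step 7: T2 LOAD ⇒ load; ctr=4 reg=4
step 8: T1 LOAD ⇒ load; ctr=4 reg=4
step 9: T0 LOAD ⇒ load; ctr=4 reg=4
step 10: T1 CAS ⇒ ok; ctr=5 reg=4
step 11: T2 CAS ⇒ retry; ctr=5 reg=4
step 12: T0 CAS ⇒ retry; ctr=5 reg=4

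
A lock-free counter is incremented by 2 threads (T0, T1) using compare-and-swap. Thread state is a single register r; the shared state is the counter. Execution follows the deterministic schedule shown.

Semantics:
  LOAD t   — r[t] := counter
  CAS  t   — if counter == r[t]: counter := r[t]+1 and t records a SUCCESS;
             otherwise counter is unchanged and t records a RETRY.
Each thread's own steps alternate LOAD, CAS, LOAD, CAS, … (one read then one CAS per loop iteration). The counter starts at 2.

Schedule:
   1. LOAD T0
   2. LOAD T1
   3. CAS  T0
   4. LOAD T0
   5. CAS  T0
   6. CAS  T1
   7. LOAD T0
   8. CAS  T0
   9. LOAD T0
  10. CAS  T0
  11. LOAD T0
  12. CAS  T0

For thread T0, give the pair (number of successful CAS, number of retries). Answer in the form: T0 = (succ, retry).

T0 = (5, 0)

   1) LOAD T0:  M=2  r_T0=2
   2) LOAD T1:  M=2  r_T1=2
   3) CAS  T0:  M=3  r_T0=2 ✓
   4) LOAD T0:  M=3  r_T0=3
   5) CAS  T0:  M=4  r_T0=3 ✓
   6) CAS  T1:  M=4  r_T1=2 ✗
   7) LOAD T0:  M=4  r_T0=4
   8) CAS  T0:  M=5  r_T0=4 ✓
   9) LOAD T0:  M=5  r_T0=5
  10) CAS  T0:  M=6  r_T0=5 ✓
  11) LOAD T0:  M=6  r_T0=6
  12) CAS  T0:  M=7  r_T0=6 ✓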